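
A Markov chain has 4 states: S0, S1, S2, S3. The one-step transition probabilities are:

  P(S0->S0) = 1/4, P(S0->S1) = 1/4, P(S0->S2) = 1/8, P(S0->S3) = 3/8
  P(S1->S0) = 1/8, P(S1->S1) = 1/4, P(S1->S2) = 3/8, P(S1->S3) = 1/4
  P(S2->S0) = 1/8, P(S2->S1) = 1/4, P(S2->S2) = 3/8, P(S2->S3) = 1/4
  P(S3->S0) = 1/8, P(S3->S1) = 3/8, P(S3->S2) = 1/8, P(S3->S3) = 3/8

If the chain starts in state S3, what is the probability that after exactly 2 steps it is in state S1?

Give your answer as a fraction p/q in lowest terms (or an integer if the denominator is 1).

Computing P^2 by repeated multiplication:
P^1 =
  S0: [1/4, 1/4, 1/8, 3/8]
  S1: [1/8, 1/4, 3/8, 1/4]
  S2: [1/8, 1/4, 3/8, 1/4]
  S3: [1/8, 3/8, 1/8, 3/8]
P^2 =
  S0: [5/32, 19/64, 7/32, 21/64]
  S1: [9/64, 9/32, 9/32, 19/64]
  S2: [9/64, 9/32, 9/32, 19/64]
  S3: [9/64, 19/64, 1/4, 5/16]

(P^2)[S3 -> S1] = 19/64

Answer: 19/64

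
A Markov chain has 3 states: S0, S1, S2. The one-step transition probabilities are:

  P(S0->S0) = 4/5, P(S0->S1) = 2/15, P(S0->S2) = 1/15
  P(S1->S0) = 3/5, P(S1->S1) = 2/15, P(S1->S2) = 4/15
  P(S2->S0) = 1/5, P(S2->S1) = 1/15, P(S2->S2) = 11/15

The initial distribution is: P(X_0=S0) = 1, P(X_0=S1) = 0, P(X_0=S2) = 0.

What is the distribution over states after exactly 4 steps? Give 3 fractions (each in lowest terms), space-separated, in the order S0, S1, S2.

Propagating the distribution step by step (d_{t+1} = d_t * P):
d_0 = (S0=1, S1=0, S2=0)
  d_1[S0] = 1*4/5 + 0*3/5 + 0*1/5 = 4/5
  d_1[S1] = 1*2/15 + 0*2/15 + 0*1/15 = 2/15
  d_1[S2] = 1*1/15 + 0*4/15 + 0*11/15 = 1/15
d_1 = (S0=4/5, S1=2/15, S2=1/15)
  d_2[S0] = 4/5*4/5 + 2/15*3/5 + 1/15*1/5 = 11/15
  d_2[S1] = 4/5*2/15 + 2/15*2/15 + 1/15*1/15 = 29/225
  d_2[S2] = 4/5*1/15 + 2/15*4/15 + 1/15*11/15 = 31/225
d_2 = (S0=11/15, S1=29/225, S2=31/225)
  d_3[S0] = 11/15*4/5 + 29/225*3/5 + 31/225*1/5 = 778/1125
  d_3[S1] = 11/15*2/15 + 29/225*2/15 + 31/225*1/15 = 419/3375
  d_3[S2] = 11/15*1/15 + 29/225*4/15 + 31/225*11/15 = 622/3375
d_3 = (S0=778/1125, S1=419/3375, S2=622/3375)
  d_4[S0] = 778/1125*4/5 + 419/3375*3/5 + 622/3375*1/5 = 2243/3375
  d_4[S1] = 778/1125*2/15 + 419/3375*2/15 + 622/3375*1/15 = 6128/50625
  d_4[S2] = 778/1125*1/15 + 419/3375*4/15 + 622/3375*11/15 = 10852/50625
d_4 = (S0=2243/3375, S1=6128/50625, S2=10852/50625)

Answer: 2243/3375 6128/50625 10852/50625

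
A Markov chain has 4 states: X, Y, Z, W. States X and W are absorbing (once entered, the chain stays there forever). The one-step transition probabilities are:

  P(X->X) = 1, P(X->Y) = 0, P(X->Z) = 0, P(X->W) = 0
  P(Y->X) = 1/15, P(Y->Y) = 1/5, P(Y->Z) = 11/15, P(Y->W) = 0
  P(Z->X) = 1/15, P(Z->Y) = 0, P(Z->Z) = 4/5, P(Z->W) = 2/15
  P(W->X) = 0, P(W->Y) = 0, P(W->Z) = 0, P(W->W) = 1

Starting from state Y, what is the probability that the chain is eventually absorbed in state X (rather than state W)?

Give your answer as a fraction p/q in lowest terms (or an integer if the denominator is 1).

Let a_i = P(absorbed in X | start in state i).
Boundary conditions: a_X = 1, a_W = 0.
For each transient state i, a_i = sum_j P(i->j) * a_j:
  a_Y = 1/15*a_X + 1/5*a_Y + 11/15*a_Z + 0*a_W
  a_Z = 1/15*a_X + 0*a_Y + 4/5*a_Z + 2/15*a_W

Substituting a_X = 1 and a_W = 0, rearrange to (I - Q) a = r where r[i] = P(i -> X):
  [4/5, -11/15] . (a_Y, a_Z) = 1/15
  [0, 1/5] . (a_Y, a_Z) = 1/15

Solving yields:
  a_Y = 7/18
  a_Z = 1/3

Starting state is Y, so the absorption probability is a_Y = 7/18.

Answer: 7/18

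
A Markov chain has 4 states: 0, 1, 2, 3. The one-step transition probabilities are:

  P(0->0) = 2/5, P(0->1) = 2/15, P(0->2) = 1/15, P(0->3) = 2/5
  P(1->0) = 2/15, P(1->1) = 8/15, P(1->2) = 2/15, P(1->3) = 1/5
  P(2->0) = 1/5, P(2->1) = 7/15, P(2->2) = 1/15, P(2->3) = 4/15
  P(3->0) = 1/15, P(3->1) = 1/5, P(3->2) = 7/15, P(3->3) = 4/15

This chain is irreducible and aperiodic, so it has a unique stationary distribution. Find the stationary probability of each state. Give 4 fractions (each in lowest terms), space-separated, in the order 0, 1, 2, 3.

The stationary distribution satisfies pi = pi * P, i.e.:
  pi_0 = 2/5*pi_0 + 2/15*pi_1 + 1/5*pi_2 + 1/15*pi_3
  pi_1 = 2/15*pi_0 + 8/15*pi_1 + 7/15*pi_2 + 1/5*pi_3
  pi_2 = 1/15*pi_0 + 2/15*pi_1 + 1/15*pi_2 + 7/15*pi_3
  pi_3 = 2/5*pi_0 + 1/5*pi_1 + 4/15*pi_2 + 4/15*pi_3
with normalization: pi_0 + pi_1 + pi_2 + pi_3 = 1.

Using the first 3 balance equations plus normalization, the linear system A*pi = b is:
  [-3/5, 2/15, 1/5, 1/15] . pi = 0
  [2/15, -7/15, 7/15, 1/5] . pi = 0
  [1/15, 2/15, -14/15, 7/15] . pi = 0
  [1, 1, 1, 1] . pi = 1

Solving yields:
  pi_0 = 431/2455
  pi_1 = 887/2455
  pi_2 = 484/2455
  pi_3 = 653/2455

Verification (pi * P):
  431/2455*2/5 + 887/2455*2/15 + 484/2455*1/5 + 653/2455*1/15 = 431/2455 = pi_0  (ok)
  431/2455*2/15 + 887/2455*8/15 + 484/2455*7/15 + 653/2455*1/5 = 887/2455 = pi_1  (ok)
  431/2455*1/15 + 887/2455*2/15 + 484/2455*1/15 + 653/2455*7/15 = 484/2455 = pi_2  (ok)
  431/2455*2/5 + 887/2455*1/5 + 484/2455*4/15 + 653/2455*4/15 = 653/2455 = pi_3  (ok)

Answer: 431/2455 887/2455 484/2455 653/2455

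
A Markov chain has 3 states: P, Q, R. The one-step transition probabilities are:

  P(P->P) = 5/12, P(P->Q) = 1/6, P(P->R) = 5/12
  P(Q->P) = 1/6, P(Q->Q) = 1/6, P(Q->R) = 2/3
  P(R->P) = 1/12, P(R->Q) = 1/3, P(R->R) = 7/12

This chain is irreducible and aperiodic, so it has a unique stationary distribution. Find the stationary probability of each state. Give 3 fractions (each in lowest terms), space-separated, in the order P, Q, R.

The stationary distribution satisfies pi = pi * P, i.e.:
  pi_P = 5/12*pi_P + 1/6*pi_Q + 1/12*pi_R
  pi_Q = 1/6*pi_P + 1/6*pi_Q + 1/3*pi_R
  pi_R = 5/12*pi_P + 2/3*pi_Q + 7/12*pi_R
with normalization: pi_P + pi_Q + pi_R = 1.

Using the first 2 balance equations plus normalization, the linear system A*pi = b is:
  [-7/12, 1/6, 1/12] . pi = 0
  [1/6, -5/6, 1/3] . pi = 0
  [1, 1, 1] . pi = 1

Solving yields:
  pi_P = 3/19
  pi_Q = 5/19
  pi_R = 11/19

Verification (pi * P):
  3/19*5/12 + 5/19*1/6 + 11/19*1/12 = 3/19 = pi_P  (ok)
  3/19*1/6 + 5/19*1/6 + 11/19*1/3 = 5/19 = pi_Q  (ok)
  3/19*5/12 + 5/19*2/3 + 11/19*7/12 = 11/19 = pi_R  (ok)

Answer: 3/19 5/19 11/19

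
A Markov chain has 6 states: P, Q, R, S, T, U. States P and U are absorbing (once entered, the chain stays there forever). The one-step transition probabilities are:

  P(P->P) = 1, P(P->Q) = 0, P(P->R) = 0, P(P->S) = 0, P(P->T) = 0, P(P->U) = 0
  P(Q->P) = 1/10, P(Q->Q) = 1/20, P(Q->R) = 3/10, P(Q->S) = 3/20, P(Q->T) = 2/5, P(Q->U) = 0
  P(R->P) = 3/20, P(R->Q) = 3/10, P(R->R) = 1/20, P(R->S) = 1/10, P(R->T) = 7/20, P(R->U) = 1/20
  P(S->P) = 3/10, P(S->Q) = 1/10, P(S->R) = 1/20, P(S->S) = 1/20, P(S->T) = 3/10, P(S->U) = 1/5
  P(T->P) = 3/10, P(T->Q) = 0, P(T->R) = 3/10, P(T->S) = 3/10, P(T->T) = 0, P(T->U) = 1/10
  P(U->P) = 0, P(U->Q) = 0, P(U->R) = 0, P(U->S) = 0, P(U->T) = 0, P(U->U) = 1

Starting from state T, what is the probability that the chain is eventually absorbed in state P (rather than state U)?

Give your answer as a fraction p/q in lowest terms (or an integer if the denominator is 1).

Let a_i = P(absorbed in P | start in state i).
Boundary conditions: a_P = 1, a_U = 0.
For each transient state i, a_i = sum_j P(i->j) * a_j:
  a_Q = 1/10*a_P + 1/20*a_Q + 3/10*a_R + 3/20*a_S + 2/5*a_T + 0*a_U
  a_R = 3/20*a_P + 3/10*a_Q + 1/20*a_R + 1/10*a_S + 7/20*a_T + 1/20*a_U
  a_S = 3/10*a_P + 1/10*a_Q + 1/20*a_R + 1/20*a_S + 3/10*a_T + 1/5*a_U
  a_T = 3/10*a_P + 0*a_Q + 3/10*a_R + 3/10*a_S + 0*a_T + 1/10*a_U

Substituting a_P = 1 and a_U = 0, rearrange to (I - Q) a = r where r[i] = P(i -> P):
  [19/20, -3/10, -3/20, -2/5] . (a_Q, a_R, a_S, a_T) = 1/10
  [-3/10, 19/20, -1/10, -7/20] . (a_Q, a_R, a_S, a_T) = 3/20
  [-1/10, -1/20, 19/20, -3/10] . (a_Q, a_R, a_S, a_T) = 3/10
  [0, -3/10, -3/10, 1] . (a_Q, a_R, a_S, a_T) = 3/10

Solving yields:
  a_Q = 30229/40958
  a_R = 29621/40958
  a_S = 26911/40958
  a_T = 29247/40958

Starting state is T, so the absorption probability is a_T = 29247/40958.

Answer: 29247/40958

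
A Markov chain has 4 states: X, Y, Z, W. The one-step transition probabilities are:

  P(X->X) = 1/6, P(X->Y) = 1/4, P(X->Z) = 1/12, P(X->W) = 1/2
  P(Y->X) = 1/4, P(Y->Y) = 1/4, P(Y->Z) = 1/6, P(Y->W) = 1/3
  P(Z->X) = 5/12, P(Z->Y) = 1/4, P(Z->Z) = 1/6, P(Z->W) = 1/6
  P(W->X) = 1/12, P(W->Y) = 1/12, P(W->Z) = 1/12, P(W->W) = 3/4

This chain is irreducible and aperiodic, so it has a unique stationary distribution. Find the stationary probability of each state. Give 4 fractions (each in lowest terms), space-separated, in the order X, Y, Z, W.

Answer: 89/568 173/1136 119/1136 333/568

Derivation:
The stationary distribution satisfies pi = pi * P, i.e.:
  pi_X = 1/6*pi_X + 1/4*pi_Y + 5/12*pi_Z + 1/12*pi_W
  pi_Y = 1/4*pi_X + 1/4*pi_Y + 1/4*pi_Z + 1/12*pi_W
  pi_Z = 1/12*pi_X + 1/6*pi_Y + 1/6*pi_Z + 1/12*pi_W
  pi_W = 1/2*pi_X + 1/3*pi_Y + 1/6*pi_Z + 3/4*pi_W
with normalization: pi_X + pi_Y + pi_Z + pi_W = 1.

Using the first 3 balance equations plus normalization, the linear system A*pi = b is:
  [-5/6, 1/4, 5/12, 1/12] . pi = 0
  [1/4, -3/4, 1/4, 1/12] . pi = 0
  [1/12, 1/6, -5/6, 1/12] . pi = 0
  [1, 1, 1, 1] . pi = 1

Solving yields:
  pi_X = 89/568
  pi_Y = 173/1136
  pi_Z = 119/1136
  pi_W = 333/568

Verification (pi * P):
  89/568*1/6 + 173/1136*1/4 + 119/1136*5/12 + 333/568*1/12 = 89/568 = pi_X  (ok)
  89/568*1/4 + 173/1136*1/4 + 119/1136*1/4 + 333/568*1/12 = 173/1136 = pi_Y  (ok)
  89/568*1/12 + 173/1136*1/6 + 119/1136*1/6 + 333/568*1/12 = 119/1136 = pi_Z  (ok)
  89/568*1/2 + 173/1136*1/3 + 119/1136*1/6 + 333/568*3/4 = 333/568 = pi_W  (ok)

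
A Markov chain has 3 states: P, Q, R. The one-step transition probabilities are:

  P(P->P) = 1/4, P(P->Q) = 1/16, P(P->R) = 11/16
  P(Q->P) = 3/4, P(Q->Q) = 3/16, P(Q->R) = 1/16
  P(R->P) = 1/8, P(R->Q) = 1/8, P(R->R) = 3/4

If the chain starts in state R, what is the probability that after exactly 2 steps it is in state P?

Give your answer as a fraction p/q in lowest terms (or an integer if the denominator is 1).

Answer: 7/32

Derivation:
Computing P^2 by repeated multiplication:
P^1 =
  P: [1/4, 1/16, 11/16]
  Q: [3/4, 3/16, 1/16]
  R: [1/8, 1/8, 3/4]
P^2 =
  P: [25/128, 29/256, 177/256]
  Q: [43/128, 23/256, 147/256]
  R: [7/32, 1/8, 21/32]

(P^2)[R -> P] = 7/32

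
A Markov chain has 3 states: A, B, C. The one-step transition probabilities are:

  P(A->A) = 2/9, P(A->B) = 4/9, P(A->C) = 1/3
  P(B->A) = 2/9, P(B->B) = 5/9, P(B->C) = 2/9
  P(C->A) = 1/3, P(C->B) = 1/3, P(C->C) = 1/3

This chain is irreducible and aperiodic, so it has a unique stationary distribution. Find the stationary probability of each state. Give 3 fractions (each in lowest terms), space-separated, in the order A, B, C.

The stationary distribution satisfies pi = pi * P, i.e.:
  pi_A = 2/9*pi_A + 2/9*pi_B + 1/3*pi_C
  pi_B = 4/9*pi_A + 5/9*pi_B + 1/3*pi_C
  pi_C = 1/3*pi_A + 2/9*pi_B + 1/3*pi_C
with normalization: pi_A + pi_B + pi_C = 1.

Using the first 2 balance equations plus normalization, the linear system A*pi = b is:
  [-7/9, 2/9, 1/3] . pi = 0
  [4/9, -4/9, 1/3] . pi = 0
  [1, 1, 1] . pi = 1

Solving yields:
  pi_A = 18/71
  pi_B = 33/71
  pi_C = 20/71

Verification (pi * P):
  18/71*2/9 + 33/71*2/9 + 20/71*1/3 = 18/71 = pi_A  (ok)
  18/71*4/9 + 33/71*5/9 + 20/71*1/3 = 33/71 = pi_B  (ok)
  18/71*1/3 + 33/71*2/9 + 20/71*1/3 = 20/71 = pi_C  (ok)

Answer: 18/71 33/71 20/71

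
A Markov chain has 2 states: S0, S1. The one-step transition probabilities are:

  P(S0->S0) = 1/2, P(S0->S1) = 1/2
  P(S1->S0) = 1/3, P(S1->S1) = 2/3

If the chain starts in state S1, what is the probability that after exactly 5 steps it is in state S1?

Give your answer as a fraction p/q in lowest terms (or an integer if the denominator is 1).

Computing P^5 by repeated multiplication:
P^1 =
  S0: [1/2, 1/2]
  S1: [1/3, 2/3]
P^2 =
  S0: [5/12, 7/12]
  S1: [7/18, 11/18]
P^3 =
  S0: [29/72, 43/72]
  S1: [43/108, 65/108]
P^4 =
  S0: [173/432, 259/432]
  S1: [259/648, 389/648]
P^5 =
  S0: [1037/2592, 1555/2592]
  S1: [1555/3888, 2333/3888]

(P^5)[S1 -> S1] = 2333/3888

Answer: 2333/3888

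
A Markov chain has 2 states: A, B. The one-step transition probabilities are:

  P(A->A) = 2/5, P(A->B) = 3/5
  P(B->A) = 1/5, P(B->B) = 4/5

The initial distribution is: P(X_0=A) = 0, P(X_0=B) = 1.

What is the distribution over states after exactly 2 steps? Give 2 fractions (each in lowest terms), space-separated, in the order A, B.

Propagating the distribution step by step (d_{t+1} = d_t * P):
d_0 = (A=0, B=1)
  d_1[A] = 0*2/5 + 1*1/5 = 1/5
  d_1[B] = 0*3/5 + 1*4/5 = 4/5
d_1 = (A=1/5, B=4/5)
  d_2[A] = 1/5*2/5 + 4/5*1/5 = 6/25
  d_2[B] = 1/5*3/5 + 4/5*4/5 = 19/25
d_2 = (A=6/25, B=19/25)

Answer: 6/25 19/25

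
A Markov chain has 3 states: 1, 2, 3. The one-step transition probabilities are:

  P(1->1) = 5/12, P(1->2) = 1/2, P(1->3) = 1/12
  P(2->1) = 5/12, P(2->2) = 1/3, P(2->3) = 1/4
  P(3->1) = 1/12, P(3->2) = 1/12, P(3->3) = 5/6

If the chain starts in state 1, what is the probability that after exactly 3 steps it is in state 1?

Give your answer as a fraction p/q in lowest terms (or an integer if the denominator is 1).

Computing P^3 by repeated multiplication:
P^1 =
  1: [5/12, 1/2, 1/12]
  2: [5/12, 1/3, 1/4]
  3: [1/12, 1/12, 5/6]
P^2 =
  1: [7/18, 55/144, 11/48]
  2: [1/3, 49/144, 47/144]
  3: [5/36, 5/36, 13/18]
P^3 =
  1: [49/144, 589/1728, 551/1728]
  2: [133/432, 59/192, 665/1728]
  3: [19/108, 19/108, 35/54]

(P^3)[1 -> 1] = 49/144

Answer: 49/144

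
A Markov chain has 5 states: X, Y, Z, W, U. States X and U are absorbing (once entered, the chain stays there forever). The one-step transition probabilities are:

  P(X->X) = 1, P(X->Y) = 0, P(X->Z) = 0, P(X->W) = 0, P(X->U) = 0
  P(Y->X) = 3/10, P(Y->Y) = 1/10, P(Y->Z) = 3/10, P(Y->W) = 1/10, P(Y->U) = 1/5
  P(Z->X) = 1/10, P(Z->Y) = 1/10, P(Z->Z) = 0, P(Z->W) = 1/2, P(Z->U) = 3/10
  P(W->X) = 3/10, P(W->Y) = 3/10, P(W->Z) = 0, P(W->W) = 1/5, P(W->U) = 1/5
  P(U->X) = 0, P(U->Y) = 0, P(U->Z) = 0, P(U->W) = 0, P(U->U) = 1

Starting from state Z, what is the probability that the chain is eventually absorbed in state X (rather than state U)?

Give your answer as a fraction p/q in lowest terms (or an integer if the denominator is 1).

Answer: 4/9

Derivation:
Let a_i = P(absorbed in X | start in state i).
Boundary conditions: a_X = 1, a_U = 0.
For each transient state i, a_i = sum_j P(i->j) * a_j:
  a_Y = 3/10*a_X + 1/10*a_Y + 3/10*a_Z + 1/10*a_W + 1/5*a_U
  a_Z = 1/10*a_X + 1/10*a_Y + 0*a_Z + 1/2*a_W + 3/10*a_U
  a_W = 3/10*a_X + 3/10*a_Y + 0*a_Z + 1/5*a_W + 1/5*a_U

Substituting a_X = 1 and a_U = 0, rearrange to (I - Q) a = r where r[i] = P(i -> X):
  [9/10, -3/10, -1/10] . (a_Y, a_Z, a_W) = 3/10
  [-1/10, 1, -1/2] . (a_Y, a_Z, a_W) = 1/10
  [-3/10, 0, 4/5] . (a_Y, a_Z, a_W) = 3/10

Solving yields:
  a_Y = 113/207
  a_Z = 4/9
  a_W = 40/69

Starting state is Z, so the absorption probability is a_Z = 4/9.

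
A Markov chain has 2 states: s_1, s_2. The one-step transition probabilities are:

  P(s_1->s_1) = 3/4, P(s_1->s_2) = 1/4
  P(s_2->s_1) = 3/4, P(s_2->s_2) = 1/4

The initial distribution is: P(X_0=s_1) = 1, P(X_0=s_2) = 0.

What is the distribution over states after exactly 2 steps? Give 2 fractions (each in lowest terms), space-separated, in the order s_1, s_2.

Propagating the distribution step by step (d_{t+1} = d_t * P):
d_0 = (s_1=1, s_2=0)
  d_1[s_1] = 1*3/4 + 0*3/4 = 3/4
  d_1[s_2] = 1*1/4 + 0*1/4 = 1/4
d_1 = (s_1=3/4, s_2=1/4)
  d_2[s_1] = 3/4*3/4 + 1/4*3/4 = 3/4
  d_2[s_2] = 3/4*1/4 + 1/4*1/4 = 1/4
d_2 = (s_1=3/4, s_2=1/4)

Answer: 3/4 1/4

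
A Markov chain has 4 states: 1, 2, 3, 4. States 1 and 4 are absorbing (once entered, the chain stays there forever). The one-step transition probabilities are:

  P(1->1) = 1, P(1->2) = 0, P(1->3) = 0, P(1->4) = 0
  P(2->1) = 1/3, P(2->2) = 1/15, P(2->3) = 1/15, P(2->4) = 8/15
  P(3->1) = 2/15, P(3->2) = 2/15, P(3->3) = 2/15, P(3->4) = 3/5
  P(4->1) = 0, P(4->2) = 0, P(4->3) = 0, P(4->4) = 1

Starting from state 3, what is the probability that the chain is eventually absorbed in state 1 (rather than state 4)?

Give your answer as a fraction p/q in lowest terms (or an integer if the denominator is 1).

Answer: 19/90

Derivation:
Let a_i = P(absorbed in 1 | start in state i).
Boundary conditions: a_1 = 1, a_4 = 0.
For each transient state i, a_i = sum_j P(i->j) * a_j:
  a_2 = 1/3*a_1 + 1/15*a_2 + 1/15*a_3 + 8/15*a_4
  a_3 = 2/15*a_1 + 2/15*a_2 + 2/15*a_3 + 3/5*a_4

Substituting a_1 = 1 and a_4 = 0, rearrange to (I - Q) a = r where r[i] = P(i -> 1):
  [14/15, -1/15] . (a_2, a_3) = 1/3
  [-2/15, 13/15] . (a_2, a_3) = 2/15

Solving yields:
  a_2 = 67/180
  a_3 = 19/90

Starting state is 3, so the absorption probability is a_3 = 19/90.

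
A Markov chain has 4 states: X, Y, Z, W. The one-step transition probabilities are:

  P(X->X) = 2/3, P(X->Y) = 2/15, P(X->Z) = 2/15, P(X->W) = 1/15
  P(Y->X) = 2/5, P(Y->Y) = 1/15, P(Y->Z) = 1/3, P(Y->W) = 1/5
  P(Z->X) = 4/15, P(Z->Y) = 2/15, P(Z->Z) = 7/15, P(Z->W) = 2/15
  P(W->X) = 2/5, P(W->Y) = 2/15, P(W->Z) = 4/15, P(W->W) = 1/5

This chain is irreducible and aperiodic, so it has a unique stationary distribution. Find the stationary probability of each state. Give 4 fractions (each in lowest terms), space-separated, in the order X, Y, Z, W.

Answer: 255/512 1/8 267/1024 119/1024

Derivation:
The stationary distribution satisfies pi = pi * P, i.e.:
  pi_X = 2/3*pi_X + 2/5*pi_Y + 4/15*pi_Z + 2/5*pi_W
  pi_Y = 2/15*pi_X + 1/15*pi_Y + 2/15*pi_Z + 2/15*pi_W
  pi_Z = 2/15*pi_X + 1/3*pi_Y + 7/15*pi_Z + 4/15*pi_W
  pi_W = 1/15*pi_X + 1/5*pi_Y + 2/15*pi_Z + 1/5*pi_W
with normalization: pi_X + pi_Y + pi_Z + pi_W = 1.

Using the first 3 balance equations plus normalization, the linear system A*pi = b is:
  [-1/3, 2/5, 4/15, 2/5] . pi = 0
  [2/15, -14/15, 2/15, 2/15] . pi = 0
  [2/15, 1/3, -8/15, 4/15] . pi = 0
  [1, 1, 1, 1] . pi = 1

Solving yields:
  pi_X = 255/512
  pi_Y = 1/8
  pi_Z = 267/1024
  pi_W = 119/1024

Verification (pi * P):
  255/512*2/3 + 1/8*2/5 + 267/1024*4/15 + 119/1024*2/5 = 255/512 = pi_X  (ok)
  255/512*2/15 + 1/8*1/15 + 267/1024*2/15 + 119/1024*2/15 = 1/8 = pi_Y  (ok)
  255/512*2/15 + 1/8*1/3 + 267/1024*7/15 + 119/1024*4/15 = 267/1024 = pi_Z  (ok)
  255/512*1/15 + 1/8*1/5 + 267/1024*2/15 + 119/1024*1/5 = 119/1024 = pi_W  (ok)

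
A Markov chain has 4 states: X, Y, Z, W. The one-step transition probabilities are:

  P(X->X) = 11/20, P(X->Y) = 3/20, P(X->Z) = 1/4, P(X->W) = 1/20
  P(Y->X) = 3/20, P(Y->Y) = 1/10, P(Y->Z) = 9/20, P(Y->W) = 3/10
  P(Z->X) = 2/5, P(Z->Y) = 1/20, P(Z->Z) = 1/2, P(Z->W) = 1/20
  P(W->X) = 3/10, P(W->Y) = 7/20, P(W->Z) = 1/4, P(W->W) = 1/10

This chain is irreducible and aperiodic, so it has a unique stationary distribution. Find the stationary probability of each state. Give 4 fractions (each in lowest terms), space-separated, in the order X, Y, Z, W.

Answer: 2475/5837 725/5837 2139/5837 498/5837

Derivation:
The stationary distribution satisfies pi = pi * P, i.e.:
  pi_X = 11/20*pi_X + 3/20*pi_Y + 2/5*pi_Z + 3/10*pi_W
  pi_Y = 3/20*pi_X + 1/10*pi_Y + 1/20*pi_Z + 7/20*pi_W
  pi_Z = 1/4*pi_X + 9/20*pi_Y + 1/2*pi_Z + 1/4*pi_W
  pi_W = 1/20*pi_X + 3/10*pi_Y + 1/20*pi_Z + 1/10*pi_W
with normalization: pi_X + pi_Y + pi_Z + pi_W = 1.

Using the first 3 balance equations plus normalization, the linear system A*pi = b is:
  [-9/20, 3/20, 2/5, 3/10] . pi = 0
  [3/20, -9/10, 1/20, 7/20] . pi = 0
  [1/4, 9/20, -1/2, 1/4] . pi = 0
  [1, 1, 1, 1] . pi = 1

Solving yields:
  pi_X = 2475/5837
  pi_Y = 725/5837
  pi_Z = 2139/5837
  pi_W = 498/5837

Verification (pi * P):
  2475/5837*11/20 + 725/5837*3/20 + 2139/5837*2/5 + 498/5837*3/10 = 2475/5837 = pi_X  (ok)
  2475/5837*3/20 + 725/5837*1/10 + 2139/5837*1/20 + 498/5837*7/20 = 725/5837 = pi_Y  (ok)
  2475/5837*1/4 + 725/5837*9/20 + 2139/5837*1/2 + 498/5837*1/4 = 2139/5837 = pi_Z  (ok)
  2475/5837*1/20 + 725/5837*3/10 + 2139/5837*1/20 + 498/5837*1/10 = 498/5837 = pi_W  (ok)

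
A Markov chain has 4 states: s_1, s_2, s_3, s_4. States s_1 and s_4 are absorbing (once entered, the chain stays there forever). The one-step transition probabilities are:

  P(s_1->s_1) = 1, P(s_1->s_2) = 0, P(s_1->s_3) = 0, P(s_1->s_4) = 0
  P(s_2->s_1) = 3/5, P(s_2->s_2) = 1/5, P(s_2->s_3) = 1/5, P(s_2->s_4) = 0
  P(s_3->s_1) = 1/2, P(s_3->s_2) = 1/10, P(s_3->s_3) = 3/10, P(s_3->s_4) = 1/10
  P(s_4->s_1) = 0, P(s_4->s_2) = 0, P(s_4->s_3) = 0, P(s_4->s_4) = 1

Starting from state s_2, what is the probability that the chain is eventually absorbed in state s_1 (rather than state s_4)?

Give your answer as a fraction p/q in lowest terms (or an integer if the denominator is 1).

Let a_i = P(absorbed in s_1 | start in state i).
Boundary conditions: a_s_1 = 1, a_s_4 = 0.
For each transient state i, a_i = sum_j P(i->j) * a_j:
  a_s_2 = 3/5*a_s_1 + 1/5*a_s_2 + 1/5*a_s_3 + 0*a_s_4
  a_s_3 = 1/2*a_s_1 + 1/10*a_s_2 + 3/10*a_s_3 + 1/10*a_s_4

Substituting a_s_1 = 1 and a_s_4 = 0, rearrange to (I - Q) a = r where r[i] = P(i -> s_1):
  [4/5, -1/5] . (a_s_2, a_s_3) = 3/5
  [-1/10, 7/10] . (a_s_2, a_s_3) = 1/2

Solving yields:
  a_s_2 = 26/27
  a_s_3 = 23/27

Starting state is s_2, so the absorption probability is a_s_2 = 26/27.

Answer: 26/27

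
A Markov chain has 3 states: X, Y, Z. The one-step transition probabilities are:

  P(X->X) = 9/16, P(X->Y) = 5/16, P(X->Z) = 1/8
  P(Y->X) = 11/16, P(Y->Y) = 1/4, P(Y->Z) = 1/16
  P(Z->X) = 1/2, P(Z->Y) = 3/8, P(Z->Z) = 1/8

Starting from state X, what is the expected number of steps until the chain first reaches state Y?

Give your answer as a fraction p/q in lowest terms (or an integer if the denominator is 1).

Let h_i = expected steps to first reach Y from state i.
Boundary: h_Y = 0.
First-step equations for the other states:
  h_X = 1 + 9/16*h_X + 5/16*h_Y + 1/8*h_Z
  h_Z = 1 + 1/2*h_X + 3/8*h_Y + 1/8*h_Z

Substituting h_Y = 0 and rearranging gives the linear system (I - Q) h = 1:
  [7/16, -1/8] . (h_X, h_Z) = 1
  [-1/2, 7/8] . (h_X, h_Z) = 1

Solving yields:
  h_X = 128/41
  h_Z = 120/41

Starting state is X, so the expected hitting time is h_X = 128/41.

Answer: 128/41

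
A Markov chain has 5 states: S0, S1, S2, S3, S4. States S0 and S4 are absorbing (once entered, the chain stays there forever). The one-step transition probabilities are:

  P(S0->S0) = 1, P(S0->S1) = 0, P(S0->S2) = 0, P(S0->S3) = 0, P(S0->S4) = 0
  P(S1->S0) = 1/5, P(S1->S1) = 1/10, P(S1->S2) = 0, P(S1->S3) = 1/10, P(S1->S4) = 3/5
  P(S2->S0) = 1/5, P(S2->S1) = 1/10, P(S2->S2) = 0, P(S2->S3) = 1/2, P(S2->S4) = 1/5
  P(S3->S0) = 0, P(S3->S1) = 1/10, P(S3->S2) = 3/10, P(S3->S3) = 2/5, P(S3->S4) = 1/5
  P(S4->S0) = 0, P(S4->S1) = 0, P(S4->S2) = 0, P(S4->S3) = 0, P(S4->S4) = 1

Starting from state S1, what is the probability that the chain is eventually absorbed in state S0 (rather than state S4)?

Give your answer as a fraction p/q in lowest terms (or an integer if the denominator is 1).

Answer: 12/49

Derivation:
Let a_i = P(absorbed in S0 | start in state i).
Boundary conditions: a_S0 = 1, a_S4 = 0.
For each transient state i, a_i = sum_j P(i->j) * a_j:
  a_S1 = 1/5*a_S0 + 1/10*a_S1 + 0*a_S2 + 1/10*a_S3 + 3/5*a_S4
  a_S2 = 1/5*a_S0 + 1/10*a_S1 + 0*a_S2 + 1/2*a_S3 + 1/5*a_S4
  a_S3 = 0*a_S0 + 1/10*a_S1 + 3/10*a_S2 + 2/5*a_S3 + 1/5*a_S4

Substituting a_S0 = 1 and a_S4 = 0, rearrange to (I - Q) a = r where r[i] = P(i -> S0):
  [9/10, 0, -1/10] . (a_S1, a_S2, a_S3) = 1/5
  [-1/10, 1, -1/2] . (a_S1, a_S2, a_S3) = 1/5
  [-1/10, -3/10, 3/5] . (a_S1, a_S2, a_S3) = 0

Solving yields:
  a_S1 = 12/49
  a_S2 = 16/49
  a_S3 = 10/49

Starting state is S1, so the absorption probability is a_S1 = 12/49.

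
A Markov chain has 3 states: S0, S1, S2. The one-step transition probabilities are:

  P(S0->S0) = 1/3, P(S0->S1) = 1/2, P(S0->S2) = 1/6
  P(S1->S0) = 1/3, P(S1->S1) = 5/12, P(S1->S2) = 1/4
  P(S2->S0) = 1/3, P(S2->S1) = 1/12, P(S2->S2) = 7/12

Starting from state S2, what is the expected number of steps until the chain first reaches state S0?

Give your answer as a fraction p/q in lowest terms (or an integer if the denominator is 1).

Answer: 3

Derivation:
Let h_i = expected steps to first reach S0 from state i.
Boundary: h_S0 = 0.
First-step equations for the other states:
  h_S1 = 1 + 1/3*h_S0 + 5/12*h_S1 + 1/4*h_S2
  h_S2 = 1 + 1/3*h_S0 + 1/12*h_S1 + 7/12*h_S2

Substituting h_S0 = 0 and rearranging gives the linear system (I - Q) h = 1:
  [7/12, -1/4] . (h_S1, h_S2) = 1
  [-1/12, 5/12] . (h_S1, h_S2) = 1

Solving yields:
  h_S1 = 3
  h_S2 = 3

Starting state is S2, so the expected hitting time is h_S2 = 3.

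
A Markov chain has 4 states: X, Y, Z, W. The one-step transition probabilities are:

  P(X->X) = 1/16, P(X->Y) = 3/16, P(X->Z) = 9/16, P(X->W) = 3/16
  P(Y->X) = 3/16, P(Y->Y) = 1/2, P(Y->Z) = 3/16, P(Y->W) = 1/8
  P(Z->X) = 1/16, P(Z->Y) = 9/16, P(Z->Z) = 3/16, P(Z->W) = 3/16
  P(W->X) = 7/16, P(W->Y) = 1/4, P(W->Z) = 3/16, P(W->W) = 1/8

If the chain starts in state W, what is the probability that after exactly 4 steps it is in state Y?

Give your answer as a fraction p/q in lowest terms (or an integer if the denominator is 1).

Answer: 6945/16384

Derivation:
Computing P^4 by repeated multiplication:
P^1 =
  X: [1/16, 3/16, 9/16, 3/16]
  Y: [3/16, 1/2, 3/16, 1/8]
  Z: [1/16, 9/16, 3/16, 3/16]
  W: [7/16, 1/4, 3/16, 1/8]
P^2 =
  X: [5/32, 15/32, 27/128, 21/128]
  Y: [11/64, 27/64, 33/128, 19/128]
  Z: [13/64, 57/128, 27/128, 9/64]
  W: [9/64, 11/32, 45/128, 21/128]
P^3 =
  X: [187/1024, 867/2048, 63/256, 303/2048]
  Y: [175/1024, 871/2048, 129/512, 311/2048]
  Z: [175/1024, 849/2048, 135/512, 309/2048]
  W: [171/1024, 895/2048, 123/512, 319/2048]
P^4 =
  X: [175/1024, 6903/16384, 2097/8192, 2487/16384]
  Y: [707/4096, 6953/16384, 2061/8192, 2481/16384]
  Z: [175/1024, 6969/16384, 2061/8192, 2493/16384]
  W: [719/4096, 6945/16384, 2049/8192, 2465/16384]

(P^4)[W -> Y] = 6945/16384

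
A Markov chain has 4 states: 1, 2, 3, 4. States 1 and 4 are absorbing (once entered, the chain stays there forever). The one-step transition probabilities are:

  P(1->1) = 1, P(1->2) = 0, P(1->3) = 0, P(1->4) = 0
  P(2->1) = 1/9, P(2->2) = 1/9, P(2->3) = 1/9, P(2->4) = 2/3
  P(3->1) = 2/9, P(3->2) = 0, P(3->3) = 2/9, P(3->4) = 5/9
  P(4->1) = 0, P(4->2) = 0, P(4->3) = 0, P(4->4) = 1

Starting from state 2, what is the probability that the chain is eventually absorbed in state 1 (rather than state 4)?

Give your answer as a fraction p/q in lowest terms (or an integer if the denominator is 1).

Let a_i = P(absorbed in 1 | start in state i).
Boundary conditions: a_1 = 1, a_4 = 0.
For each transient state i, a_i = sum_j P(i->j) * a_j:
  a_2 = 1/9*a_1 + 1/9*a_2 + 1/9*a_3 + 2/3*a_4
  a_3 = 2/9*a_1 + 0*a_2 + 2/9*a_3 + 5/9*a_4

Substituting a_1 = 1 and a_4 = 0, rearrange to (I - Q) a = r where r[i] = P(i -> 1):
  [8/9, -1/9] . (a_2, a_3) = 1/9
  [0, 7/9] . (a_2, a_3) = 2/9

Solving yields:
  a_2 = 9/56
  a_3 = 2/7

Starting state is 2, so the absorption probability is a_2 = 9/56.

Answer: 9/56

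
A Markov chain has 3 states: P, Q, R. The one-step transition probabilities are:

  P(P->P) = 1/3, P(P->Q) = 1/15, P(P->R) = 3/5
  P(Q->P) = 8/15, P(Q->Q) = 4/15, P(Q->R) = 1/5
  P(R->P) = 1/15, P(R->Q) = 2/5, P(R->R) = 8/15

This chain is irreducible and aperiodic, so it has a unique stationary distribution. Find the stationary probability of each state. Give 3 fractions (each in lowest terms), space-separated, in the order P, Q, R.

The stationary distribution satisfies pi = pi * P, i.e.:
  pi_P = 1/3*pi_P + 8/15*pi_Q + 1/15*pi_R
  pi_Q = 1/15*pi_P + 4/15*pi_Q + 2/5*pi_R
  pi_R = 3/5*pi_P + 1/5*pi_Q + 8/15*pi_R
with normalization: pi_P + pi_Q + pi_R = 1.

Using the first 2 balance equations plus normalization, the linear system A*pi = b is:
  [-2/3, 8/15, 1/15] . pi = 0
  [1/15, -11/15, 2/5] . pi = 0
  [1, 1, 1] . pi = 1

Solving yields:
  pi_P = 59/222
  pi_Q = 61/222
  pi_R = 17/37

Verification (pi * P):
  59/222*1/3 + 61/222*8/15 + 17/37*1/15 = 59/222 = pi_P  (ok)
  59/222*1/15 + 61/222*4/15 + 17/37*2/5 = 61/222 = pi_Q  (ok)
  59/222*3/5 + 61/222*1/5 + 17/37*8/15 = 17/37 = pi_R  (ok)

Answer: 59/222 61/222 17/37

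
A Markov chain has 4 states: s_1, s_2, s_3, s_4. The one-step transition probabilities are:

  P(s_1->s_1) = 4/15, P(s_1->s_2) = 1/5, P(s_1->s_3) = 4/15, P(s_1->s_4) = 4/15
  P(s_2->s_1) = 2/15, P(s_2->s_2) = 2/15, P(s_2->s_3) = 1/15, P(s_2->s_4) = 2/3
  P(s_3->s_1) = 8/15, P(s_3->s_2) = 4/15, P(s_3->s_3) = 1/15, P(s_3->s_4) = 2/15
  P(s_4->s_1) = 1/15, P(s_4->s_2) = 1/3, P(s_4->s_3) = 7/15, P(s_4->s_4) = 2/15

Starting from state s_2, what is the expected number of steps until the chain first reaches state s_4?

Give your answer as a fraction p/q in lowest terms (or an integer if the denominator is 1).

Let h_i = expected steps to first reach s_4 from state i.
Boundary: h_s_4 = 0.
First-step equations for the other states:
  h_s_1 = 1 + 4/15*h_s_1 + 1/5*h_s_2 + 4/15*h_s_3 + 4/15*h_s_4
  h_s_2 = 1 + 2/15*h_s_1 + 2/15*h_s_2 + 1/15*h_s_3 + 2/3*h_s_4
  h_s_3 = 1 + 8/15*h_s_1 + 4/15*h_s_2 + 1/15*h_s_3 + 2/15*h_s_4

Substituting h_s_4 = 0 and rearranging gives the linear system (I - Q) h = 1:
  [11/15, -1/5, -4/15] . (h_s_1, h_s_2, h_s_3) = 1
  [-2/15, 13/15, -1/15] . (h_s_1, h_s_2, h_s_3) = 1
  [-8/15, -4/15, 14/15] . (h_s_1, h_s_2, h_s_3) = 1

Solving yields:
  h_s_1 = 4365/1402
  h_s_2 = 2655/1402
  h_s_3 = 4755/1402

Starting state is s_2, so the expected hitting time is h_s_2 = 2655/1402.

Answer: 2655/1402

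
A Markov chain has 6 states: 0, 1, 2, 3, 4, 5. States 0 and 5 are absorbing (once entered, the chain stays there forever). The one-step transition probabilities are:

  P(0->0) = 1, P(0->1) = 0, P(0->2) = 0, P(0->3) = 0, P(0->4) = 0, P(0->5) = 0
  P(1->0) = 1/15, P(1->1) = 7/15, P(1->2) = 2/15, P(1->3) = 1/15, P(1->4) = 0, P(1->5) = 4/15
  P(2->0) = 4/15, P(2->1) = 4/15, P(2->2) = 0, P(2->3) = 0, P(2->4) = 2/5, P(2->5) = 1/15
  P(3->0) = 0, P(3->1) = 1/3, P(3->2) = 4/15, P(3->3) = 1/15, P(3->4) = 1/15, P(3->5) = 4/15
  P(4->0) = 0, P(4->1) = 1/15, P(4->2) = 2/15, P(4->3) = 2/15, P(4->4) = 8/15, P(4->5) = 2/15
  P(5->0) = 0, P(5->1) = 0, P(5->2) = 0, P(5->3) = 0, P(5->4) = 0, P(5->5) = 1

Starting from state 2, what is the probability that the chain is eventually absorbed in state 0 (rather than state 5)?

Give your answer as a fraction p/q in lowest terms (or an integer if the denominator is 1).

Let a_i = P(absorbed in 0 | start in state i).
Boundary conditions: a_0 = 1, a_5 = 0.
For each transient state i, a_i = sum_j P(i->j) * a_j:
  a_1 = 1/15*a_0 + 7/15*a_1 + 2/15*a_2 + 1/15*a_3 + 0*a_4 + 4/15*a_5
  a_2 = 4/15*a_0 + 4/15*a_1 + 0*a_2 + 0*a_3 + 2/5*a_4 + 1/15*a_5
  a_3 = 0*a_0 + 1/3*a_1 + 4/15*a_2 + 1/15*a_3 + 1/15*a_4 + 4/15*a_5
  a_4 = 0*a_0 + 1/15*a_1 + 2/15*a_2 + 2/15*a_3 + 8/15*a_4 + 2/15*a_5

Substituting a_0 = 1 and a_5 = 0, rearrange to (I - Q) a = r where r[i] = P(i -> 0):
  [8/15, -2/15, -1/15, 0] . (a_1, a_2, a_3, a_4) = 1/15
  [-4/15, 1, 0, -2/5] . (a_1, a_2, a_3, a_4) = 4/15
  [-1/3, -4/15, 14/15, -1/15] . (a_1, a_2, a_3, a_4) = 0
  [-1/15, -2/15, -2/15, 7/15] . (a_1, a_2, a_3, a_4) = 0

Solving yields:
  a_1 = 44/169
  a_2 = 72/169
  a_3 = 3/13
  a_4 = 38/169

Starting state is 2, so the absorption probability is a_2 = 72/169.

Answer: 72/169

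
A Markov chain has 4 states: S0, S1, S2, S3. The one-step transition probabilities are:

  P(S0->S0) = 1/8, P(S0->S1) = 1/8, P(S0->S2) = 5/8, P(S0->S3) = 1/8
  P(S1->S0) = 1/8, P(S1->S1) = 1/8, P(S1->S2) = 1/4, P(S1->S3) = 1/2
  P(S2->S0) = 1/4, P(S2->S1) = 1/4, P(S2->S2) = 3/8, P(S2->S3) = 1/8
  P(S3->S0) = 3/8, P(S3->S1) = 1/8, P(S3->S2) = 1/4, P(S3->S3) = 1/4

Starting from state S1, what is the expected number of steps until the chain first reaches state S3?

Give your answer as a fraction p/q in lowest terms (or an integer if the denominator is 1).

Answer: 53/16

Derivation:
Let h_i = expected steps to first reach S3 from state i.
Boundary: h_S3 = 0.
First-step equations for the other states:
  h_S0 = 1 + 1/8*h_S0 + 1/8*h_S1 + 5/8*h_S2 + 1/8*h_S3
  h_S1 = 1 + 1/8*h_S0 + 1/8*h_S1 + 1/4*h_S2 + 1/2*h_S3
  h_S2 = 1 + 1/4*h_S0 + 1/4*h_S1 + 3/8*h_S2 + 1/8*h_S3

Substituting h_S3 = 0 and rearranging gives the linear system (I - Q) h = 1:
  [7/8, -1/8, -5/8] . (h_S0, h_S1, h_S2) = 1
  [-1/8, 7/8, -1/4] . (h_S0, h_S1, h_S2) = 1
  [-1/4, -1/4, 5/8] . (h_S0, h_S1, h_S2) = 1

Solving yields:
  h_S0 = 83/16
  h_S1 = 53/16
  h_S2 = 5

Starting state is S1, so the expected hitting time is h_S1 = 53/16.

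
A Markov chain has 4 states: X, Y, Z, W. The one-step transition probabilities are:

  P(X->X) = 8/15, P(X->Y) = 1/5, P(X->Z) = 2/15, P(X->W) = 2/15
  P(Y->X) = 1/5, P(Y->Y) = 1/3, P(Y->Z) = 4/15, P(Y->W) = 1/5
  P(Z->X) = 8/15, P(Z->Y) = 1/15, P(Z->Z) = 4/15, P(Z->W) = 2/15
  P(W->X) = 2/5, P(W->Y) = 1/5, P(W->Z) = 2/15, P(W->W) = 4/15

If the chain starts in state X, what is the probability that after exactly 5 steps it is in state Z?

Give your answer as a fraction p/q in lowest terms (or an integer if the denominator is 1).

Computing P^5 by repeated multiplication:
P^1 =
  X: [8/15, 1/5, 2/15, 2/15]
  Y: [1/5, 1/3, 4/15, 1/5]
  Z: [8/15, 1/15, 4/15, 2/15]
  W: [2/5, 1/5, 2/15, 4/15]
P^2 =
  X: [101/225, 47/225, 8/45, 37/225]
  Y: [89/225, 47/225, 16/75, 41/225]
  Z: [37/75, 13/75, 8/45, 7/45]
  W: [97/225, 47/225, 8/45, 41/225]
P^3 =
  X: [497/1125, 689/3375, 208/1125, 571/3375]
  Y: [1483/3375, 673/3375, 128/675, 193/1125]
  Z: [307/675, 673/3375, 608/3375, 559/3375]
  W: [1483/3375, 689/3375, 208/1125, 193/1125]
P^4 =
  X: [7471/16875, 2051/10125, 9376/50625, 8581/50625]
  Y: [22477/50625, 3397/16875, 9376/50625, 8581/50625]
  Z: [22517/50625, 2051/10125, 3104/16875, 949/5625]
  W: [22397/50625, 2051/10125, 9376/50625, 8597/50625]
P^5 =
  X: [336563/759375, 51211/253125, 140512/759375, 42889/253125]
  Y: [336883/759375, 30701/151875, 140384/759375, 128603/759375]
  Z: [336643/759375, 153761/759375, 140384/759375, 128587/759375]
  W: [112177/253125, 51211/253125, 140512/759375, 128699/759375]

(P^5)[X -> Z] = 140512/759375

Answer: 140512/759375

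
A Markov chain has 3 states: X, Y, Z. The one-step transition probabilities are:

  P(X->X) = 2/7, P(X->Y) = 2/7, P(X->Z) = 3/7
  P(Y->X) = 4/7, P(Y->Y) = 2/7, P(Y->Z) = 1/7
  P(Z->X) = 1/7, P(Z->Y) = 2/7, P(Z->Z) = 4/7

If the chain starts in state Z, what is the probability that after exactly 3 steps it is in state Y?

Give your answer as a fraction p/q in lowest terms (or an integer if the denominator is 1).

Answer: 2/7

Derivation:
Computing P^3 by repeated multiplication:
P^1 =
  X: [2/7, 2/7, 3/7]
  Y: [4/7, 2/7, 1/7]
  Z: [1/7, 2/7, 4/7]
P^2 =
  X: [15/49, 2/7, 20/49]
  Y: [17/49, 2/7, 18/49]
  Z: [2/7, 2/7, 3/7]
P^3 =
  X: [106/343, 2/7, 139/343]
  Y: [108/343, 2/7, 137/343]
  Z: [15/49, 2/7, 20/49]

(P^3)[Z -> Y] = 2/7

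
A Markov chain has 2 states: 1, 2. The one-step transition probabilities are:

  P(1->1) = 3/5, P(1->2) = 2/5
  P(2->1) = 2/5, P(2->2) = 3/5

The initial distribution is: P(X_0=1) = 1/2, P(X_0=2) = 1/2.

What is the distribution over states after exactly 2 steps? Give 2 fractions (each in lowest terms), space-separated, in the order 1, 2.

Answer: 1/2 1/2

Derivation:
Propagating the distribution step by step (d_{t+1} = d_t * P):
d_0 = (1=1/2, 2=1/2)
  d_1[1] = 1/2*3/5 + 1/2*2/5 = 1/2
  d_1[2] = 1/2*2/5 + 1/2*3/5 = 1/2
d_1 = (1=1/2, 2=1/2)
  d_2[1] = 1/2*3/5 + 1/2*2/5 = 1/2
  d_2[2] = 1/2*2/5 + 1/2*3/5 = 1/2
d_2 = (1=1/2, 2=1/2)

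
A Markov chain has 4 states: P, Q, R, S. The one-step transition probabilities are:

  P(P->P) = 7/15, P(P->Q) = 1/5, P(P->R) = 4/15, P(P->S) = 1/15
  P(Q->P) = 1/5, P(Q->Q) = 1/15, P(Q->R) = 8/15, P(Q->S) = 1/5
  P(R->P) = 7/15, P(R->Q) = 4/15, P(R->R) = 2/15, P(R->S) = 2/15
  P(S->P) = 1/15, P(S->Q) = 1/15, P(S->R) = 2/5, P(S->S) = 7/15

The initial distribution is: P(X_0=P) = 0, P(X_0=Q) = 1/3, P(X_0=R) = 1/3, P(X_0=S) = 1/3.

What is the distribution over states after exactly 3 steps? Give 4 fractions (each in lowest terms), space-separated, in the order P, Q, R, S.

Answer: 679/2025 21/125 3058/10125 73/375

Derivation:
Propagating the distribution step by step (d_{t+1} = d_t * P):
d_0 = (P=0, Q=1/3, R=1/3, S=1/3)
  d_1[P] = 0*7/15 + 1/3*1/5 + 1/3*7/15 + 1/3*1/15 = 11/45
  d_1[Q] = 0*1/5 + 1/3*1/15 + 1/3*4/15 + 1/3*1/15 = 2/15
  d_1[R] = 0*4/15 + 1/3*8/15 + 1/3*2/15 + 1/3*2/5 = 16/45
  d_1[S] = 0*1/15 + 1/3*1/5 + 1/3*2/15 + 1/3*7/15 = 4/15
d_1 = (P=11/45, Q=2/15, R=16/45, S=4/15)
  d_2[P] = 11/45*7/15 + 2/15*1/5 + 16/45*7/15 + 4/15*1/15 = 73/225
  d_2[Q] = 11/45*1/5 + 2/15*1/15 + 16/45*4/15 + 4/15*1/15 = 23/135
  d_2[R] = 11/45*4/15 + 2/15*8/15 + 16/45*2/15 + 4/15*2/5 = 196/675
  d_2[S] = 11/45*1/15 + 2/15*1/5 + 16/45*2/15 + 4/15*7/15 = 29/135
d_2 = (P=73/225, Q=23/135, R=196/675, S=29/135)
  d_3[P] = 73/225*7/15 + 23/135*1/5 + 196/675*7/15 + 29/135*1/15 = 679/2025
  d_3[Q] = 73/225*1/5 + 23/135*1/15 + 196/675*4/15 + 29/135*1/15 = 21/125
  d_3[R] = 73/225*4/15 + 23/135*8/15 + 196/675*2/15 + 29/135*2/5 = 3058/10125
  d_3[S] = 73/225*1/15 + 23/135*1/5 + 196/675*2/15 + 29/135*7/15 = 73/375
d_3 = (P=679/2025, Q=21/125, R=3058/10125, S=73/375)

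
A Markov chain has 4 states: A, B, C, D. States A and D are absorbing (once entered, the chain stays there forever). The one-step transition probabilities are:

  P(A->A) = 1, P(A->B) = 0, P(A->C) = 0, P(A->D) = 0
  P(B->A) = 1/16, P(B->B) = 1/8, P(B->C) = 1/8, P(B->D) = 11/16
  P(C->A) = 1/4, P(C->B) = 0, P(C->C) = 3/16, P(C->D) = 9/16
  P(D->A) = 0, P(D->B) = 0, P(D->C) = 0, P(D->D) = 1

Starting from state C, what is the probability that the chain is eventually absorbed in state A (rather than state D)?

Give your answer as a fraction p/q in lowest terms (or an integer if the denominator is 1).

Answer: 4/13

Derivation:
Let a_i = P(absorbed in A | start in state i).
Boundary conditions: a_A = 1, a_D = 0.
For each transient state i, a_i = sum_j P(i->j) * a_j:
  a_B = 1/16*a_A + 1/8*a_B + 1/8*a_C + 11/16*a_D
  a_C = 1/4*a_A + 0*a_B + 3/16*a_C + 9/16*a_D

Substituting a_A = 1 and a_D = 0, rearrange to (I - Q) a = r where r[i] = P(i -> A):
  [7/8, -1/8] . (a_B, a_C) = 1/16
  [0, 13/16] . (a_B, a_C) = 1/4

Solving yields:
  a_B = 3/26
  a_C = 4/13

Starting state is C, so the absorption probability is a_C = 4/13.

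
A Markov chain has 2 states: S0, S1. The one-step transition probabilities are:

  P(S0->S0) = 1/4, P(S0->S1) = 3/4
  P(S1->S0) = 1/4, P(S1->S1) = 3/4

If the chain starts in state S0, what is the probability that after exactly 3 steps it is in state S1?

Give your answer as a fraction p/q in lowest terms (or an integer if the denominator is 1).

Answer: 3/4

Derivation:
Computing P^3 by repeated multiplication:
P^1 =
  S0: [1/4, 3/4]
  S1: [1/4, 3/4]
P^2 =
  S0: [1/4, 3/4]
  S1: [1/4, 3/4]
P^3 =
  S0: [1/4, 3/4]
  S1: [1/4, 3/4]

(P^3)[S0 -> S1] = 3/4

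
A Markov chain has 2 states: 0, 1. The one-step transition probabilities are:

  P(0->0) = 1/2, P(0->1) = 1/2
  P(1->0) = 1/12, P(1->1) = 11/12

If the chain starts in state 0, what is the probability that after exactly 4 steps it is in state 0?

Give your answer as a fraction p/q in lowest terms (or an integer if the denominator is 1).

Computing P^4 by repeated multiplication:
P^1 =
  0: [1/2, 1/2]
  1: [1/12, 11/12]
P^2 =
  0: [7/24, 17/24]
  1: [17/144, 127/144]
P^3 =
  0: [59/288, 229/288]
  1: [229/1728, 1499/1728]
P^4 =
  0: [583/3456, 2873/3456]
  1: [2873/20736, 17863/20736]

(P^4)[0 -> 0] = 583/3456

Answer: 583/3456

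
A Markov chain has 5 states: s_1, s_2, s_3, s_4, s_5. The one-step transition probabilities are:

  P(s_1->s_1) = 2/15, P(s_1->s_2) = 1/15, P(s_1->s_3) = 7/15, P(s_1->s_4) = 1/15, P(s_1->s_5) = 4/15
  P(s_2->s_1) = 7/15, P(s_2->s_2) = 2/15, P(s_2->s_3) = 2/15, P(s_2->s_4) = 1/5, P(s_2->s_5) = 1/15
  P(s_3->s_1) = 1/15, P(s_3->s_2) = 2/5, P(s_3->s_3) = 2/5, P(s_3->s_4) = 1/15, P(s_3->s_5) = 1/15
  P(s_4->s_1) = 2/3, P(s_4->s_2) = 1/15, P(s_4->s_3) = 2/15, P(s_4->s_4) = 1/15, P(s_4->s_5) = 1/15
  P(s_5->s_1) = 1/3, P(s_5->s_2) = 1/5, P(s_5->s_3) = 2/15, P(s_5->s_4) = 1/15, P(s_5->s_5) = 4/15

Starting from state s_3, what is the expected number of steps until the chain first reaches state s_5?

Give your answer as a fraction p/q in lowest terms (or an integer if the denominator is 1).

Let h_i = expected steps to first reach s_5 from state i.
Boundary: h_s_5 = 0.
First-step equations for the other states:
  h_s_1 = 1 + 2/15*h_s_1 + 1/15*h_s_2 + 7/15*h_s_3 + 1/15*h_s_4 + 4/15*h_s_5
  h_s_2 = 1 + 7/15*h_s_1 + 2/15*h_s_2 + 2/15*h_s_3 + 1/5*h_s_4 + 1/15*h_s_5
  h_s_3 = 1 + 1/15*h_s_1 + 2/5*h_s_2 + 2/5*h_s_3 + 1/15*h_s_4 + 1/15*h_s_5
  h_s_4 = 1 + 2/3*h_s_1 + 1/15*h_s_2 + 2/15*h_s_3 + 1/15*h_s_4 + 1/15*h_s_5

Substituting h_s_5 = 0 and rearranging gives the linear system (I - Q) h = 1:
  [13/15, -1/15, -7/15, -1/15] . (h_s_1, h_s_2, h_s_3, h_s_4) = 1
  [-7/15, 13/15, -2/15, -1/5] . (h_s_1, h_s_2, h_s_3, h_s_4) = 1
  [-1/15, -2/5, 3/5, -1/15] . (h_s_1, h_s_2, h_s_3, h_s_4) = 1
  [-2/3, -1/15, -2/15, 14/15] . (h_s_1, h_s_2, h_s_3, h_s_4) = 1

Solving yields:
  h_s_1 = 56775/7922
  h_s_2 = 32595/3961
  h_s_3 = 35025/3961
  h_s_4 = 63705/7922

Starting state is s_3, so the expected hitting time is h_s_3 = 35025/3961.

Answer: 35025/3961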